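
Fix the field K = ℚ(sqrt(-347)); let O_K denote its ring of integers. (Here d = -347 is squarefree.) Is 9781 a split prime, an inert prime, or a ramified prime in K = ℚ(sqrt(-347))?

inert

d = -347 ≡ 1 (mod 4), so O_K = ℤ[(1+√-347)/2] and disc(K) = d = -347.
Since gcd(9781, -347) = 1 the prime 9781 does not ramify.
Legendre symbol by Euler's criterion: (-347/9781) ≡ (-347)^4890 ≡ 9780 (mod 9781), i.e. (-347/9781) = -1.
d is a non-residue mod p, hence 9781 remains inert in O_K.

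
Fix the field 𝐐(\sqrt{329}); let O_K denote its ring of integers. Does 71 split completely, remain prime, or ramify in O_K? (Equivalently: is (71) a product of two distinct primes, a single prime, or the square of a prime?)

d = 329 ≡ 1 (mod 4), so O_K = ℤ[(1+√329)/2] and disc(K) = d = 329.
disc(K) = 329 is not divisible by 71; 71 is unramified.
Euler's criterion: 329^35 mod 71 = 1. Thus (329|71) = 1.
Legendre symbol 1 ⇒ 71 is split.

splits completely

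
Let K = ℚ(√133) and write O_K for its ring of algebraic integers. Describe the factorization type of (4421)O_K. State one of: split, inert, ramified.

inert — (4421) stays prime in O_K

d = 133 ≡ 1 (mod 4), so O_K = ℤ[(1+√133)/2] and disc(K) = d = 133.
disc(K) = 133 is not divisible by 4421; 4421 is unramified.
Legendre symbol by Euler's criterion: (133/4421) ≡ 133^2210 ≡ 4420 (mod 4421), i.e. (133/4421) = -1.
d is a non-residue mod p, hence 4421 remains inert in O_K.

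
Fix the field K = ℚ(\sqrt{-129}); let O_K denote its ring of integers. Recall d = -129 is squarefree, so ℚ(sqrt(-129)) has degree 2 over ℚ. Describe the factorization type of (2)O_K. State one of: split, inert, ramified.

ramified — (2) = 𝔭²

Since -129 ≢ 1 mod 4, the ring of integers is ℤ[√-129] with discriminant 4·(-129) = -516.
Ramification test: 2 | -516. The prime 2 ramifies in K.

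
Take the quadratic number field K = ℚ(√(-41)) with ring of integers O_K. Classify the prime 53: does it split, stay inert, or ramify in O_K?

d = -41 ≡ 3 (mod 4), so O_K = ℤ[√-41] and disc(K) = 4d = -164.
disc(K) = -164 is not divisible by 53; 53 is unramified.
Legendre symbol by Euler's criterion: (-41/53) ≡ (-41)^26 ≡ 52 (mod 53), i.e. (-41/53) = -1.
d is a non-residue mod p, hence 53 remains inert in O_K.

53 remains inert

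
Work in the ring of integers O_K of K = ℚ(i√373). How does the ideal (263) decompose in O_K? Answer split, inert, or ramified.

Since -373 ≢ 1 mod 4, the ring of integers is ℤ[√-373] with discriminant 4·(-373) = -1492.
Since gcd(263, -1492) = 1 the prime 263 does not ramify.
Compute (-373/263) via Euler: 153^((263-1)/2) mod 263 = 1, so (-373/263) = 1.
d is a quadratic residue mod p, hence 263 splits in O_K.

splits completely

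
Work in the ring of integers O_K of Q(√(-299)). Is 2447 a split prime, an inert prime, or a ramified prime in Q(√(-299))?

p splits

d = -299 ≡ 1 (mod 4), so O_K = ℤ[(1+√-299)/2] and disc(K) = d = -299.
disc(K) = -299 is not divisible by 2447; 2447 is unramified.
(-299/2447) = 2148^1223 mod 2447 = 1, giving Legendre symbol 1.
d is a quadratic residue mod p, hence 2447 splits in O_K.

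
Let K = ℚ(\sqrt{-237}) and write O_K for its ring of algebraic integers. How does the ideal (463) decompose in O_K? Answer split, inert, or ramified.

split

Since -237 ≢ 1 mod 4, the ring of integers is ℤ[√-237] with discriminant 4·(-237) = -948.
disc(K) = -948 is not divisible by 463; 463 is unramified.
Legendre symbol by Euler's criterion: (-237/463) ≡ (-237)^231 ≡ 1 (mod 463), i.e. (-237/463) = 1.
(-237/463) = 1, so 463 splits.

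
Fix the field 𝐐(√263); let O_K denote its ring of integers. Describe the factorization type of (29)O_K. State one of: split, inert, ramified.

263 mod 4 = 3, hence disc K = 4·263 = 1052 and O_K = ℤ[√263].
29 ∤ 1052, so 29 is unramified.
(263/29) = 2^14 mod 29 = 28, giving Legendre symbol -1.
d is a non-residue mod p, hence 29 remains inert in O_K.

remains prime (inert)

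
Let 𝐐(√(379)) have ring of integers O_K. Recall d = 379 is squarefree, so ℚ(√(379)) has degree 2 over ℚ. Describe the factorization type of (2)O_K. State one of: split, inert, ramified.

ramified — (2) = 𝔭²

d = 379 ≡ 3 (mod 4), so O_K = ℤ[√379] and disc(K) = 4d = 1516.
2 divides disc(K) = 1516, so 2 ramifies.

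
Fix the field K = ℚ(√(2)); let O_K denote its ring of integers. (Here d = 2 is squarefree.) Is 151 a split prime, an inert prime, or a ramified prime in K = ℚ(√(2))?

2 mod 4 = 2, hence disc K = 4·2 = 8 and O_K = ℤ[√2].
151 ∤ 8, so 151 is unramified.
(2/151) = 2^75 mod 151 = 1, giving Legendre symbol 1.
d is a quadratic residue mod p, hence 151 splits in O_K.

p splits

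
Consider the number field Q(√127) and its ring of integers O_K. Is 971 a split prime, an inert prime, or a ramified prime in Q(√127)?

127 mod 4 = 3, hence disc K = 4·127 = 508 and O_K = ℤ[√127].
971 ∤ 508, so 971 is unramified.
Compute (127/971) via Euler: 127^((971-1)/2) mod 971 = 970, so (127/971) = -1.
(127/971) = -1, so 971 is inert.

p is inert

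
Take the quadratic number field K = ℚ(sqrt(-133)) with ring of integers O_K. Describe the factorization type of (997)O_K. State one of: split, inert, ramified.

d = -133 ≡ 3 (mod 4), so O_K = ℤ[√-133] and disc(K) = 4d = -532.
997 ∤ -532, so 997 is unramified.
(-133/997) = 864^498 mod 997 = 996, giving Legendre symbol -1.
d is a non-residue mod p, hence 997 remains inert in O_K.

inert — (997) stays prime in O_K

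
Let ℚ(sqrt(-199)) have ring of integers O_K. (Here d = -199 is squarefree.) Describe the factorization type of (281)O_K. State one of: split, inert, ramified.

p is inert

Since -199 ≡ 1 mod 4, the ring of integers is ℤ[(1+√-199)/2] with discriminant -199.
disc(K) = -199 is not divisible by 281; 281 is unramified.
Euler's criterion: (-199)^140 mod 281 = 280. Thus (-199|281) = -1.
d is a non-residue mod p, hence 281 remains inert in O_K.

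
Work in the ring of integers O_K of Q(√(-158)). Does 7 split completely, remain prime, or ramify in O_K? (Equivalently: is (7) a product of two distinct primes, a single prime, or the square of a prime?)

-158 mod 4 = 2, hence disc K = 4·(-158) = -632 and O_K = ℤ[√-158].
7 ∤ -632, so 7 is unramified.
(-158/7) = 3^3 mod 7 = 6, giving Legendre symbol -1.
(-158/7) = -1, so 7 is inert.

inert — (7) stays prime in O_K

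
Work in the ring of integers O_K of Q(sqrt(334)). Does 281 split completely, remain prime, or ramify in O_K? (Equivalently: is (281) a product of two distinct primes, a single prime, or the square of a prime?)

d = 334 ≡ 2 (mod 4), so O_K = ℤ[√334] and disc(K) = 4d = 1336.
281 ∤ 1336, so 281 is unramified.
Legendre symbol by Euler's criterion: (334/281) ≡ 334^140 ≡ 1 (mod 281), i.e. (334/281) = 1.
Legendre symbol 1 ⇒ 281 is split.

splits completely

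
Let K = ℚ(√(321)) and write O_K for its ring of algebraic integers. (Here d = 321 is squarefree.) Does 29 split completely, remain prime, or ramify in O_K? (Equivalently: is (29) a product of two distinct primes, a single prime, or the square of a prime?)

321 mod 4 = 1, hence disc K = 321 and O_K = ℤ[(1+√321)/2].
disc(K) = 321 is not divisible by 29; 29 is unramified.
Compute (321/29) via Euler: 2^((29-1)/2) mod 29 = 28, so (321/29) = -1.
d is a non-residue mod p, hence 29 remains inert in O_K.

remains prime (inert)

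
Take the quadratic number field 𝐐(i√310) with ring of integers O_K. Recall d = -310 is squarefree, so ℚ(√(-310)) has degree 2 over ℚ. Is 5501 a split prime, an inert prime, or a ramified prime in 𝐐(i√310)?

-310 mod 4 = 2, hence disc K = 4·(-310) = -1240 and O_K = ℤ[√-310].
disc(K) = -1240 is not divisible by 5501; 5501 is unramified.
Legendre symbol by Euler's criterion: (-310/5501) ≡ (-310)^2750 ≡ 5500 (mod 5501), i.e. (-310/5501) = -1.
(-310/5501) = -1, so 5501 is inert.

p is inert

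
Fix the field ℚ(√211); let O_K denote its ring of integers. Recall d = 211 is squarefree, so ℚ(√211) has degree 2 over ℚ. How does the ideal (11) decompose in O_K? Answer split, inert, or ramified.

d = 211 ≡ 3 (mod 4), so O_K = ℤ[√211] and disc(K) = 4d = 844.
Since gcd(11, 844) = 1 the prime 11 does not ramify.
Legendre symbol by Euler's criterion: (211/11) ≡ 211^5 ≡ 10 (mod 11), i.e. (211/11) = -1.
d is a non-residue mod p, hence 11 remains inert in O_K.

inert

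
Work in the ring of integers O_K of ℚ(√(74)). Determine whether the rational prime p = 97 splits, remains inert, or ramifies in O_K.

74 mod 4 = 2, hence disc K = 4·74 = 296 and O_K = ℤ[√74].
disc(K) = 296 is not divisible by 97; 97 is unramified.
Legendre symbol by Euler's criterion: (74/97) ≡ 74^48 ≡ 96 (mod 97), i.e. (74/97) = -1.
(74/97) = -1, so 97 is inert.

97 remains inert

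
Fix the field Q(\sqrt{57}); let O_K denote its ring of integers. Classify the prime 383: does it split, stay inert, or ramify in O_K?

splits completely

d = 57 ≡ 1 (mod 4), so O_K = ℤ[(1+√57)/2] and disc(K) = d = 57.
Since gcd(383, 57) = 1 the prime 383 does not ramify.
(57/383) = 57^191 mod 383 = 1, giving Legendre symbol 1.
(57/383) = 1, so 383 splits.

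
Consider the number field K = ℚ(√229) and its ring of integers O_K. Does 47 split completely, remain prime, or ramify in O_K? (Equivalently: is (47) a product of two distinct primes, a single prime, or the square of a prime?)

229 mod 4 = 1, hence disc K = 229 and O_K = ℤ[(1+√229)/2].
47 ∤ 229, so 47 is unramified.
Legendre symbol by Euler's criterion: (229/47) ≡ 229^23 ≡ 46 (mod 47), i.e. (229/47) = -1.
d is a non-residue mod p, hence 47 remains inert in O_K.

47 remains inert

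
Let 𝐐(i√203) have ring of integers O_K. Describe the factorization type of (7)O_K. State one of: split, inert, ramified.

ramified

d = -203 ≡ 1 (mod 4), so O_K = ℤ[(1+√-203)/2] and disc(K) = d = -203.
Ramification test: 7 | -203. The prime 7 ramifies in K.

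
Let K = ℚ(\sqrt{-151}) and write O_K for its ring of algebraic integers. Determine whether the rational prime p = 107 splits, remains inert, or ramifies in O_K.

-151 mod 4 = 1, hence disc K = -151 and O_K = ℤ[(1+√-151)/2].
107 ∤ -151, so 107 is unramified.
(-151/107) = 63^53 mod 107 = 106, giving Legendre symbol -1.
Legendre symbol -1 ⇒ 107 is inert.

107 remains inert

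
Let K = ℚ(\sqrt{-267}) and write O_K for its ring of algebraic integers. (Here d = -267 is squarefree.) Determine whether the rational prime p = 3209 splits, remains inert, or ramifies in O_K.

-267 mod 4 = 1, hence disc K = -267 and O_K = ℤ[(1+√-267)/2].
disc(K) = -267 is not divisible by 3209; 3209 is unramified.
Euler's criterion: (-267)^1604 mod 3209 = 3208. Thus (-267|3209) = -1.
(-267/3209) = -1, so 3209 is inert.

3209 remains inert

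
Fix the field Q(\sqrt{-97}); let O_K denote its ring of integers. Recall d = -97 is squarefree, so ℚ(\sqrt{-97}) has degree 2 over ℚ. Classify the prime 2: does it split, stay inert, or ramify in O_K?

ramifies in O_K

d = -97 ≡ 3 (mod 4), so O_K = ℤ[√-97] and disc(K) = 4d = -388.
disc(K) = -388 = 2·(-194), so p = 2 is ramified.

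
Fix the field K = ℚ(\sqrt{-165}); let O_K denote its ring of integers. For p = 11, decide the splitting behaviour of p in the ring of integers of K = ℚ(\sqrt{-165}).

d = -165 ≡ 3 (mod 4), so O_K = ℤ[√-165] and disc(K) = 4d = -660.
disc(K) = -660 = 11·(-60), so p = 11 is ramified.

11 is ramified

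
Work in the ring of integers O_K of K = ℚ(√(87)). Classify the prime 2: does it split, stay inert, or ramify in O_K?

ramified — (2) = 𝔭²

d = 87 ≡ 3 (mod 4), so O_K = ℤ[√87] and disc(K) = 4d = 348.
disc(K) = 348 = 2·174, so p = 2 is ramified.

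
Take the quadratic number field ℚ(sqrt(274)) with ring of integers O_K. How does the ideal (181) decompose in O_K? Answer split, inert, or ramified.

Since 274 ≢ 1 mod 4, the ring of integers is ℤ[√274] with discriminant 4·274 = 1096.
181 ∤ 1096, so 181 is unramified.
(274/181) = 93^90 mod 181 = 180, giving Legendre symbol -1.
d is a non-residue mod p, hence 181 remains inert in O_K.

p is inert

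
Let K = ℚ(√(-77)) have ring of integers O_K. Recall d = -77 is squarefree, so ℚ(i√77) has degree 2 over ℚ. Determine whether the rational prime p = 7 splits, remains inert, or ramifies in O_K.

-77 mod 4 = 3, hence disc K = 4·(-77) = -308 and O_K = ℤ[√-77].
7 divides disc(K) = -308, so 7 ramifies.

p ramifies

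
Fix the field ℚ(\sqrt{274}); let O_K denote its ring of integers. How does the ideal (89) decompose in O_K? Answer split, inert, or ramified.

274 mod 4 = 2, hence disc K = 4·274 = 1096 and O_K = ℤ[√274].
disc(K) = 1096 is not divisible by 89; 89 is unramified.
Euler's criterion: 274^44 mod 89 = 88. Thus (274|89) = -1.
d is a non-residue mod p, hence 89 remains inert in O_K.

89 remains inert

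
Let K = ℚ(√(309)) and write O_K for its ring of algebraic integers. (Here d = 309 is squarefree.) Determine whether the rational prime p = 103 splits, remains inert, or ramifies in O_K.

ramified — (103) = 𝔭²

d = 309 ≡ 1 (mod 4), so O_K = ℤ[(1+√309)/2] and disc(K) = d = 309.
103 divides disc(K) = 309, so 103 ramifies.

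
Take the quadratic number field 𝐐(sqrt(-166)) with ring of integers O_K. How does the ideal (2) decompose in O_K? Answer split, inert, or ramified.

d = -166 ≡ 2 (mod 4), so O_K = ℤ[√-166] and disc(K) = 4d = -664.
disc(K) = -664 = 2·(-332), so p = 2 is ramified.

p ramifies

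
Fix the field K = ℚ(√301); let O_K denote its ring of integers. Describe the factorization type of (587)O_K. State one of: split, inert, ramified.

Since 301 ≡ 1 mod 4, the ring of integers is ℤ[(1+√301)/2] with discriminant 301.
587 ∤ 301, so 587 is unramified.
Compute (301/587) via Euler: 301^((587-1)/2) mod 587 = 1, so (301/587) = 1.
d is a quadratic residue mod p, hence 587 splits in O_K.

p splits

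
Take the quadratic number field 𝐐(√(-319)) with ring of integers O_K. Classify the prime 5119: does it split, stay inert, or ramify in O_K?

p is inert

-319 mod 4 = 1, hence disc K = -319 and O_K = ℤ[(1+√-319)/2].
5119 ∤ -319, so 5119 is unramified.
Legendre symbol by Euler's criterion: (-319/5119) ≡ (-319)^2559 ≡ 5118 (mod 5119), i.e. (-319/5119) = -1.
(-319/5119) = -1, so 5119 is inert.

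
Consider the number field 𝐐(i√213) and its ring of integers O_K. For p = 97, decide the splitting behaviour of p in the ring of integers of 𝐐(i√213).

Since -213 ≢ 1 mod 4, the ring of integers is ℤ[√-213] with discriminant 4·(-213) = -852.
Since gcd(97, -852) = 1 the prime 97 does not ramify.
Compute (-213/97) via Euler: 78^((97-1)/2) mod 97 = 96, so (-213/97) = -1.
Legendre symbol -1 ⇒ 97 is inert.

inert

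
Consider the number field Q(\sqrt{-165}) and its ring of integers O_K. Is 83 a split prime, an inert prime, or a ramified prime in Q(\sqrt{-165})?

splits completely

d = -165 ≡ 3 (mod 4), so O_K = ℤ[√-165] and disc(K) = 4d = -660.
disc(K) = -660 is not divisible by 83; 83 is unramified.
Euler's criterion: (-165)^41 mod 83 = 1. Thus (-165|83) = 1.
(-165/83) = 1, so 83 splits.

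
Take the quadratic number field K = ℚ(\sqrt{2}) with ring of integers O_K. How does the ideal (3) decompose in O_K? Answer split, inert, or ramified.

inert

d = 2 ≡ 2 (mod 4), so O_K = ℤ[√2] and disc(K) = 4d = 8.
disc(K) = 8 is not divisible by 3; 3 is unramified.
Compute (2/3) via Euler: 2^((3-1)/2) mod 3 = 2, so (2/3) = -1.
d is a non-residue mod p, hence 3 remains inert in O_K.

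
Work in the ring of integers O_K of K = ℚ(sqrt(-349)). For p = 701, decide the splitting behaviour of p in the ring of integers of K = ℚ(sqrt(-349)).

-349 mod 4 = 3, hence disc K = 4·(-349) = -1396 and O_K = ℤ[√-349].
Since gcd(701, -1396) = 1 the prime 701 does not ramify.
Euler's criterion: (-349)^350 mod 701 = 1. Thus (-349|701) = 1.
Legendre symbol 1 ⇒ 701 is split.

splits completely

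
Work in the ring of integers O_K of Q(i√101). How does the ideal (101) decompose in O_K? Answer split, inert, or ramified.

p ramifies

d = -101 ≡ 3 (mod 4), so O_K = ℤ[√-101] and disc(K) = 4d = -404.
disc(K) = -404 = 101·(-4), so p = 101 is ramified.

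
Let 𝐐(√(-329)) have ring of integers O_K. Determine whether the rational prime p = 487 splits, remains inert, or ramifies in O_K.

remains prime (inert)

-329 mod 4 = 3, hence disc K = 4·(-329) = -1316 and O_K = ℤ[√-329].
Since gcd(487, -1316) = 1 the prime 487 does not ramify.
Euler's criterion: (-329)^243 mod 487 = 486. Thus (-329|487) = -1.
Legendre symbol -1 ⇒ 487 is inert.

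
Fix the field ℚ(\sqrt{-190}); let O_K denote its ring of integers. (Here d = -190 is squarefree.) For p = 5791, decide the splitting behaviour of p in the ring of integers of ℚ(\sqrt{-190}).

5791 remains inert

d = -190 ≡ 2 (mod 4), so O_K = ℤ[√-190] and disc(K) = 4d = -760.
Since gcd(5791, -760) = 1 the prime 5791 does not ramify.
Euler's criterion: (-190)^2895 mod 5791 = 5790. Thus (-190|5791) = -1.
d is a non-residue mod p, hence 5791 remains inert in O_K.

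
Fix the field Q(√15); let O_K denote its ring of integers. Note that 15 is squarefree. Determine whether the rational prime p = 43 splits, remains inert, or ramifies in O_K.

Since 15 ≢ 1 mod 4, the ring of integers is ℤ[√15] with discriminant 4·15 = 60.
43 ∤ 60, so 43 is unramified.
Euler's criterion: 15^21 mod 43 = 1. Thus (15|43) = 1.
d is a quadratic residue mod p, hence 43 splits in O_K.

splits completely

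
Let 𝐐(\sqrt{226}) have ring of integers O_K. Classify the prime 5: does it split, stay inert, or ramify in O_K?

p splits

226 mod 4 = 2, hence disc K = 4·226 = 904 and O_K = ℤ[√226].
5 ∤ 904, so 5 is unramified.
Legendre symbol by Euler's criterion: (226/5) ≡ 226^2 ≡ 1 (mod 5), i.e. (226/5) = 1.
(226/5) = 1, so 5 splits.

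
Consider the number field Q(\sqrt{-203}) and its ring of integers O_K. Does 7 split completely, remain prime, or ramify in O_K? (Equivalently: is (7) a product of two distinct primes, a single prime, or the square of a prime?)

p ramifies

-203 mod 4 = 1, hence disc K = -203 and O_K = ℤ[(1+√-203)/2].
disc(K) = -203 = 7·(-29), so p = 7 is ramified.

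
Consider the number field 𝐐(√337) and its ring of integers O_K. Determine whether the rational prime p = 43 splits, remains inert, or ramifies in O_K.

43 splits in O_K

Since 337 ≡ 1 mod 4, the ring of integers is ℤ[(1+√337)/2] with discriminant 337.
disc(K) = 337 is not divisible by 43; 43 is unramified.
Compute (337/43) via Euler: 36^((43-1)/2) mod 43 = 1, so (337/43) = 1.
d is a quadratic residue mod p, hence 43 splits in O_K.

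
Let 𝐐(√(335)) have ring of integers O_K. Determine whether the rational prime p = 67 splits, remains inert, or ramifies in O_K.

Since 335 ≢ 1 mod 4, the ring of integers is ℤ[√335] with discriminant 4·335 = 1340.
67 divides disc(K) = 1340, so 67 ramifies.

p ramifies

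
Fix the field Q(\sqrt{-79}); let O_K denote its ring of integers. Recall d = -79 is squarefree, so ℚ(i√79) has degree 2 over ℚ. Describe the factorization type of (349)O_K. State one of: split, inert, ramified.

-79 mod 4 = 1, hence disc K = -79 and O_K = ℤ[(1+√-79)/2].
Since gcd(349, -79) = 1 the prime 349 does not ramify.
(-79/349) = 270^174 mod 349 = 348, giving Legendre symbol -1.
d is a non-residue mod p, hence 349 remains inert in O_K.

inert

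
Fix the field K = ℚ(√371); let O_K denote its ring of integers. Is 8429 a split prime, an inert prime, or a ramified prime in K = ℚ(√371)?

inert

d = 371 ≡ 3 (mod 4), so O_K = ℤ[√371] and disc(K) = 4d = 1484.
8429 ∤ 1484, so 8429 is unramified.
Compute (371/8429) via Euler: 371^((8429-1)/2) mod 8429 = 8428, so (371/8429) = -1.
(371/8429) = -1, so 8429 is inert.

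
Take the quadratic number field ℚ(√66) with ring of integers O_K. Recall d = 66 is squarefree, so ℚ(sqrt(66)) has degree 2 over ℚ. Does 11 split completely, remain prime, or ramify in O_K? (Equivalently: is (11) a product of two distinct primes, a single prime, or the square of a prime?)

ramified — (11) = 𝔭²

66 mod 4 = 2, hence disc K = 4·66 = 264 and O_K = ℤ[√66].
11 divides disc(K) = 264, so 11 ramifies.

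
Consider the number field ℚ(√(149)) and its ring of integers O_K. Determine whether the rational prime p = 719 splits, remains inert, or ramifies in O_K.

149 mod 4 = 1, hence disc K = 149 and O_K = ℤ[(1+√149)/2].
disc(K) = 149 is not divisible by 719; 719 is unramified.
Compute (149/719) via Euler: 149^((719-1)/2) mod 719 = 1, so (149/719) = 1.
Legendre symbol 1 ⇒ 719 is split.

split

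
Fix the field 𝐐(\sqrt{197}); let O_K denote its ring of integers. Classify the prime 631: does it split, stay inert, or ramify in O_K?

p splits

Since 197 ≡ 1 mod 4, the ring of integers is ℤ[(1+√197)/2] with discriminant 197.
disc(K) = 197 is not divisible by 631; 631 is unramified.
Euler's criterion: 197^315 mod 631 = 1. Thus (197|631) = 1.
Legendre symbol 1 ⇒ 631 is split.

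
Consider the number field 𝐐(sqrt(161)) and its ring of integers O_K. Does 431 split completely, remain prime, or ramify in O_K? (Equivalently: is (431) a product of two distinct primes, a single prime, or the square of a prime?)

d = 161 ≡ 1 (mod 4), so O_K = ℤ[(1+√161)/2] and disc(K) = d = 161.
431 ∤ 161, so 431 is unramified.
Legendre symbol by Euler's criterion: (161/431) ≡ 161^215 ≡ 430 (mod 431), i.e. (161/431) = -1.
d is a non-residue mod p, hence 431 remains inert in O_K.

431 remains inert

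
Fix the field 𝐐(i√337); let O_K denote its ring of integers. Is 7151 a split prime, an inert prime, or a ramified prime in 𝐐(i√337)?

inert — (7151) stays prime in O_K

Since -337 ≢ 1 mod 4, the ring of integers is ℤ[√-337] with discriminant 4·(-337) = -1348.
Since gcd(7151, -1348) = 1 the prime 7151 does not ramify.
Legendre symbol by Euler's criterion: (-337/7151) ≡ (-337)^3575 ≡ 7150 (mod 7151), i.e. (-337/7151) = -1.
Legendre symbol -1 ⇒ 7151 is inert.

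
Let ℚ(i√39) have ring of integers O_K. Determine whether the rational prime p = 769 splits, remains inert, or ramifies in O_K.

remains prime (inert)

Since -39 ≡ 1 mod 4, the ring of integers is ℤ[(1+√-39)/2] with discriminant -39.
769 ∤ -39, so 769 is unramified.
(-39/769) = 730^384 mod 769 = 768, giving Legendre symbol -1.
Legendre symbol -1 ⇒ 769 is inert.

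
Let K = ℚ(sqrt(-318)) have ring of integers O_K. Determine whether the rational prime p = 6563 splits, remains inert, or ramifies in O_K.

splits completely

d = -318 ≡ 2 (mod 4), so O_K = ℤ[√-318] and disc(K) = 4d = -1272.
Since gcd(6563, -1272) = 1 the prime 6563 does not ramify.
Euler's criterion: (-318)^3281 mod 6563 = 1. Thus (-318|6563) = 1.
Legendre symbol 1 ⇒ 6563 is split.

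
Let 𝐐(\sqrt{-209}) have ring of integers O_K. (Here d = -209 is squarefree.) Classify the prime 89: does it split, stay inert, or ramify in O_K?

-209 mod 4 = 3, hence disc K = 4·(-209) = -836 and O_K = ℤ[√-209].
Since gcd(89, -836) = 1 the prime 89 does not ramify.
(-209/89) = 58^44 mod 89 = 88, giving Legendre symbol -1.
d is a non-residue mod p, hence 89 remains inert in O_K.

p is inert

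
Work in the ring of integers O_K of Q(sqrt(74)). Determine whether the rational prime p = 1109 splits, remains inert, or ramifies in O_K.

inert

74 mod 4 = 2, hence disc K = 4·74 = 296 and O_K = ℤ[√74].
disc(K) = 296 is not divisible by 1109; 1109 is unramified.
(74/1109) = 74^554 mod 1109 = 1108, giving Legendre symbol -1.
(74/1109) = -1, so 1109 is inert.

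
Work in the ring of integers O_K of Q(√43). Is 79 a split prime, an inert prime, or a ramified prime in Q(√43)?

79 remains inert

Since 43 ≢ 1 mod 4, the ring of integers is ℤ[√43] with discriminant 4·43 = 172.
Since gcd(79, 172) = 1 the prime 79 does not ramify.
Euler's criterion: 43^39 mod 79 = 78. Thus (43|79) = -1.
Legendre symbol -1 ⇒ 79 is inert.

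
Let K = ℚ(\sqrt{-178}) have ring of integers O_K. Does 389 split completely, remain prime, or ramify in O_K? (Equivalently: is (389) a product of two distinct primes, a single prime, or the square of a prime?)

split

d = -178 ≡ 2 (mod 4), so O_K = ℤ[√-178] and disc(K) = 4d = -712.
disc(K) = -712 is not divisible by 389; 389 is unramified.
(-178/389) = 211^194 mod 389 = 1, giving Legendre symbol 1.
(-178/389) = 1, so 389 splits.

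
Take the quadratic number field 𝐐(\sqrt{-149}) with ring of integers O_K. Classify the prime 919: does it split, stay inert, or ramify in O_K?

inert

-149 mod 4 = 3, hence disc K = 4·(-149) = -596 and O_K = ℤ[√-149].
919 ∤ -596, so 919 is unramified.
Legendre symbol by Euler's criterion: (-149/919) ≡ (-149)^459 ≡ 918 (mod 919), i.e. (-149/919) = -1.
Legendre symbol -1 ⇒ 919 is inert.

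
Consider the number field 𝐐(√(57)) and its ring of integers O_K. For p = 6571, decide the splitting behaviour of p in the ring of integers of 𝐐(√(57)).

d = 57 ≡ 1 (mod 4), so O_K = ℤ[(1+√57)/2] and disc(K) = d = 57.
6571 ∤ 57, so 6571 is unramified.
Legendre symbol by Euler's criterion: (57/6571) ≡ 57^3285 ≡ 1 (mod 6571), i.e. (57/6571) = 1.
Legendre symbol 1 ⇒ 6571 is split.

split — (6571) = 𝔭₁𝔭₂ with 𝔭₁ ≠ 𝔭₂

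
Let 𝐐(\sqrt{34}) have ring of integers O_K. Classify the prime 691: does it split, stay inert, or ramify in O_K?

split

Since 34 ≢ 1 mod 4, the ring of integers is ℤ[√34] with discriminant 4·34 = 136.
Since gcd(691, 136) = 1 the prime 691 does not ramify.
(34/691) = 34^345 mod 691 = 1, giving Legendre symbol 1.
d is a quadratic residue mod p, hence 691 splits in O_K.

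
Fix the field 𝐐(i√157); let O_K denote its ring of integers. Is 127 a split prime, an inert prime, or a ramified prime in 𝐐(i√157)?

p is inert

-157 mod 4 = 3, hence disc K = 4·(-157) = -628 and O_K = ℤ[√-157].
Since gcd(127, -628) = 1 the prime 127 does not ramify.
(-157/127) = 97^63 mod 127 = 126, giving Legendre symbol -1.
d is a non-residue mod p, hence 127 remains inert in O_K.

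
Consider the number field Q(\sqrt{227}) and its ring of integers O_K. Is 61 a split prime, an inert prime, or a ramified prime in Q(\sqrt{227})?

61 remains inert

227 mod 4 = 3, hence disc K = 4·227 = 908 and O_K = ℤ[√227].
Since gcd(61, 908) = 1 the prime 61 does not ramify.
Legendre symbol by Euler's criterion: (227/61) ≡ 227^30 ≡ 60 (mod 61), i.e. (227/61) = -1.
Legendre symbol -1 ⇒ 61 is inert.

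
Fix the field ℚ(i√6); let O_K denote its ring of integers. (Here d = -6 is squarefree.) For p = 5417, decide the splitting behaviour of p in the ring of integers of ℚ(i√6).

inert

Since -6 ≢ 1 mod 4, the ring of integers is ℤ[√-6] with discriminant 4·(-6) = -24.
disc(K) = -24 is not divisible by 5417; 5417 is unramified.
(-6/5417) = 5411^2708 mod 5417 = 5416, giving Legendre symbol -1.
(-6/5417) = -1, so 5417 is inert.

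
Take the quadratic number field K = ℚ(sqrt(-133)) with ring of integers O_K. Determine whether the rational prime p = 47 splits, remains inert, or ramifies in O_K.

47 splits in O_K

-133 mod 4 = 3, hence disc K = 4·(-133) = -532 and O_K = ℤ[√-133].
disc(K) = -532 is not divisible by 47; 47 is unramified.
Legendre symbol by Euler's criterion: (-133/47) ≡ (-133)^23 ≡ 1 (mod 47), i.e. (-133/47) = 1.
Legendre symbol 1 ⇒ 47 is split.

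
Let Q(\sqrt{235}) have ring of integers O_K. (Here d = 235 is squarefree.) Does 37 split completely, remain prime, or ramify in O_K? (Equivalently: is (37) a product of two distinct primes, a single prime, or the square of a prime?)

d = 235 ≡ 3 (mod 4), so O_K = ℤ[√235] and disc(K) = 4d = 940.
Since gcd(37, 940) = 1 the prime 37 does not ramify.
Euler's criterion: 235^18 mod 37 = 36. Thus (235|37) = -1.
Legendre symbol -1 ⇒ 37 is inert.

37 remains inert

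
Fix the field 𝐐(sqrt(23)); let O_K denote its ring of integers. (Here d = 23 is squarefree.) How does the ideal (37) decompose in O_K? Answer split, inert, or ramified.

37 remains inert

Since 23 ≢ 1 mod 4, the ring of integers is ℤ[√23] with discriminant 4·23 = 92.
disc(K) = 92 is not divisible by 37; 37 is unramified.
Euler's criterion: 23^18 mod 37 = 36. Thus (23|37) = -1.
Legendre symbol -1 ⇒ 37 is inert.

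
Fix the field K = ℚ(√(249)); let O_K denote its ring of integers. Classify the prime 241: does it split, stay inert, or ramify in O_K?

249 mod 4 = 1, hence disc K = 249 and O_K = ℤ[(1+√249)/2].
241 ∤ 249, so 241 is unramified.
(249/241) = 8^120 mod 241 = 1, giving Legendre symbol 1.
(249/241) = 1, so 241 splits.

p splits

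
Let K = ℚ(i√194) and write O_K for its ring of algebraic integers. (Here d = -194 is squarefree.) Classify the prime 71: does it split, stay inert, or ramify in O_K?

split

Since -194 ≢ 1 mod 4, the ring of integers is ℤ[√-194] with discriminant 4·(-194) = -776.
disc(K) = -776 is not divisible by 71; 71 is unramified.
(-194/71) = 19^35 mod 71 = 1, giving Legendre symbol 1.
d is a quadratic residue mod p, hence 71 splits in O_K.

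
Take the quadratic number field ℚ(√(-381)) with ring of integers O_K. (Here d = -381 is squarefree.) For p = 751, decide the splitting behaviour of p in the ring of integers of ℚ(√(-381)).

751 splits in O_K

d = -381 ≡ 3 (mod 4), so O_K = ℤ[√-381] and disc(K) = 4d = -1524.
Since gcd(751, -1524) = 1 the prime 751 does not ramify.
Compute (-381/751) via Euler: 370^((751-1)/2) mod 751 = 1, so (-381/751) = 1.
(-381/751) = 1, so 751 splits.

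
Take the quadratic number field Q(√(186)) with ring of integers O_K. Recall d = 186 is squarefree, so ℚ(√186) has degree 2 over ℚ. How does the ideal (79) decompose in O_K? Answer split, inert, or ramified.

186 mod 4 = 2, hence disc K = 4·186 = 744 and O_K = ℤ[√186].
79 ∤ 744, so 79 is unramified.
Legendre symbol by Euler's criterion: (186/79) ≡ 186^39 ≡ 78 (mod 79), i.e. (186/79) = -1.
(186/79) = -1, so 79 is inert.

inert — (79) stays prime in O_K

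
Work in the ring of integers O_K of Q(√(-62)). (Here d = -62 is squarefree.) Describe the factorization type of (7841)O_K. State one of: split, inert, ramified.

p is inert

Since -62 ≢ 1 mod 4, the ring of integers is ℤ[√-62] with discriminant 4·(-62) = -248.
disc(K) = -248 is not divisible by 7841; 7841 is unramified.
Compute (-62/7841) via Euler: 7779^((7841-1)/2) mod 7841 = 7840, so (-62/7841) = -1.
d is a non-residue mod p, hence 7841 remains inert in O_K.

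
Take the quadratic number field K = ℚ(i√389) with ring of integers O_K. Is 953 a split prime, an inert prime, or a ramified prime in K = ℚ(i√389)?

split — (953) = 𝔭₁𝔭₂ with 𝔭₁ ≠ 𝔭₂

-389 mod 4 = 3, hence disc K = 4·(-389) = -1556 and O_K = ℤ[√-389].
Since gcd(953, -1556) = 1 the prime 953 does not ramify.
Compute (-389/953) via Euler: 564^((953-1)/2) mod 953 = 1, so (-389/953) = 1.
Legendre symbol 1 ⇒ 953 is split.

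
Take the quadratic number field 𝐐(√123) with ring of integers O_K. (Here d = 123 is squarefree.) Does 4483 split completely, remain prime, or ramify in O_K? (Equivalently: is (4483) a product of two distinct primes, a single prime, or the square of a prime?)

p splits

123 mod 4 = 3, hence disc K = 4·123 = 492 and O_K = ℤ[√123].
Since gcd(4483, 492) = 1 the prime 4483 does not ramify.
(123/4483) = 123^2241 mod 4483 = 1, giving Legendre symbol 1.
d is a quadratic residue mod p, hence 4483 splits in O_K.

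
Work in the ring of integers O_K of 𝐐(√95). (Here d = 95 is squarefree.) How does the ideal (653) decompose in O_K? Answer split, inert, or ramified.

inert

Since 95 ≢ 1 mod 4, the ring of integers is ℤ[√95] with discriminant 4·95 = 380.
Since gcd(653, 380) = 1 the prime 653 does not ramify.
Legendre symbol by Euler's criterion: (95/653) ≡ 95^326 ≡ 652 (mod 653), i.e. (95/653) = -1.
Legendre symbol -1 ⇒ 653 is inert.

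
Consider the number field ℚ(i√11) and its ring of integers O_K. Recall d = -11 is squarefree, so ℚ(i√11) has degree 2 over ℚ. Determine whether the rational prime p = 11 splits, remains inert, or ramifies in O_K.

ramified

-11 mod 4 = 1, hence disc K = -11 and O_K = ℤ[(1+√-11)/2].
Ramification test: 11 | -11. The prime 11 ramifies in K.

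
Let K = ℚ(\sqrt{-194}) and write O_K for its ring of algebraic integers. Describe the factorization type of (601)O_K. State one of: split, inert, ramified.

601 remains inert

d = -194 ≡ 2 (mod 4), so O_K = ℤ[√-194] and disc(K) = 4d = -776.
Since gcd(601, -776) = 1 the prime 601 does not ramify.
Euler's criterion: (-194)^300 mod 601 = 600. Thus (-194|601) = -1.
d is a non-residue mod p, hence 601 remains inert in O_K.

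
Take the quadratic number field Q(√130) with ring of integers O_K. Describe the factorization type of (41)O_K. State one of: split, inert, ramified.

p is inert

d = 130 ≡ 2 (mod 4), so O_K = ℤ[√130] and disc(K) = 4d = 520.
disc(K) = 520 is not divisible by 41; 41 is unramified.
Euler's criterion: 130^20 mod 41 = 40. Thus (130|41) = -1.
d is a non-residue mod p, hence 41 remains inert in O_K.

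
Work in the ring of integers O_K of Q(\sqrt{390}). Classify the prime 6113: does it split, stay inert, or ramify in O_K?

d = 390 ≡ 2 (mod 4), so O_K = ℤ[√390] and disc(K) = 4d = 1560.
Since gcd(6113, 1560) = 1 the prime 6113 does not ramify.
(390/6113) = 390^3056 mod 6113 = 1, giving Legendre symbol 1.
Legendre symbol 1 ⇒ 6113 is split.

split — (6113) = 𝔭₁𝔭₂ with 𝔭₁ ≠ 𝔭₂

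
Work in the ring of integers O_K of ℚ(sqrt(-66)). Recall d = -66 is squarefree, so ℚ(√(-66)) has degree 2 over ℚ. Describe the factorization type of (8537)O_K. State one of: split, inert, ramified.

d = -66 ≡ 2 (mod 4), so O_K = ℤ[√-66] and disc(K) = 4d = -264.
disc(K) = -264 is not divisible by 8537; 8537 is unramified.
Compute (-66/8537) via Euler: 8471^((8537-1)/2) mod 8537 = 8536, so (-66/8537) = -1.
d is a non-residue mod p, hence 8537 remains inert in O_K.

8537 remains inert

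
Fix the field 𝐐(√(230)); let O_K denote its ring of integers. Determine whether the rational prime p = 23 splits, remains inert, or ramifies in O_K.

ramified

d = 230 ≡ 2 (mod 4), so O_K = ℤ[√230] and disc(K) = 4d = 920.
23 divides disc(K) = 920, so 23 ramifies.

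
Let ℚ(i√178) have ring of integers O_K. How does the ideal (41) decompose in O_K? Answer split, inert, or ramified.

d = -178 ≡ 2 (mod 4), so O_K = ℤ[√-178] and disc(K) = 4d = -712.
disc(K) = -712 is not divisible by 41; 41 is unramified.
Euler's criterion: (-178)^20 mod 41 = 40. Thus (-178|41) = -1.
(-178/41) = -1, so 41 is inert.

inert — (41) stays prime in O_K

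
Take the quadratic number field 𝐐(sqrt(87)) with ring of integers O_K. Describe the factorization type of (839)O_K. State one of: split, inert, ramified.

87 mod 4 = 3, hence disc K = 4·87 = 348 and O_K = ℤ[√87].
Since gcd(839, 348) = 1 the prime 839 does not ramify.
(87/839) = 87^419 mod 839 = 838, giving Legendre symbol -1.
d is a non-residue mod p, hence 839 remains inert in O_K.

inert — (839) stays prime in O_K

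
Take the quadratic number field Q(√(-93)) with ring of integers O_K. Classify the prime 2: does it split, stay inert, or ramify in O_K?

d = -93 ≡ 3 (mod 4), so O_K = ℤ[√-93] and disc(K) = 4d = -372.
2 divides disc(K) = -372, so 2 ramifies.

p ramifies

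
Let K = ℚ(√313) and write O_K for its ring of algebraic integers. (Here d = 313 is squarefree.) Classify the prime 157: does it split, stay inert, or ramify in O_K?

split — (157) = 𝔭₁𝔭₂ with 𝔭₁ ≠ 𝔭₂

313 mod 4 = 1, hence disc K = 313 and O_K = ℤ[(1+√313)/2].
disc(K) = 313 is not divisible by 157; 157 is unramified.
Compute (313/157) via Euler: 156^((157-1)/2) mod 157 = 1, so (313/157) = 1.
(313/157) = 1, so 157 splits.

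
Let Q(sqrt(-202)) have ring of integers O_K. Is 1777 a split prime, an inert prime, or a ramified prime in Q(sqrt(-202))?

d = -202 ≡ 2 (mod 4), so O_K = ℤ[√-202] and disc(K) = 4d = -808.
disc(K) = -808 is not divisible by 1777; 1777 is unramified.
Legendre symbol by Euler's criterion: (-202/1777) ≡ (-202)^888 ≡ 1776 (mod 1777), i.e. (-202/1777) = -1.
(-202/1777) = -1, so 1777 is inert.

remains prime (inert)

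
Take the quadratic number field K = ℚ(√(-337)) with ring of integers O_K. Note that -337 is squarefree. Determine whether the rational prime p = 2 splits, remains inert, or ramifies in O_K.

2 is ramified

d = -337 ≡ 3 (mod 4), so O_K = ℤ[√-337] and disc(K) = 4d = -1348.
disc(K) = -1348 = 2·(-674), so p = 2 is ramified.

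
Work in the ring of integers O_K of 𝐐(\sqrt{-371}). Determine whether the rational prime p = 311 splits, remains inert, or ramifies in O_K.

311 remains inert

Since -371 ≡ 1 mod 4, the ring of integers is ℤ[(1+√-371)/2] with discriminant -371.
disc(K) = -371 is not divisible by 311; 311 is unramified.
Compute (-371/311) via Euler: 251^((311-1)/2) mod 311 = 310, so (-371/311) = -1.
d is a non-residue mod p, hence 311 remains inert in O_K.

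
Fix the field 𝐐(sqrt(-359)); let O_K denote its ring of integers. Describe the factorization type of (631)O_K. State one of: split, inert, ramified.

Since -359 ≡ 1 mod 4, the ring of integers is ℤ[(1+√-359)/2] with discriminant -359.
631 ∤ -359, so 631 is unramified.
Legendre symbol by Euler's criterion: (-359/631) ≡ (-359)^315 ≡ 1 (mod 631), i.e. (-359/631) = 1.
(-359/631) = 1, so 631 splits.

631 splits in O_K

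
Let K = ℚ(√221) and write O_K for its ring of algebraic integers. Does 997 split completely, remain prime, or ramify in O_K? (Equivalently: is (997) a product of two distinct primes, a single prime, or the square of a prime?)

997 remains inert

221 mod 4 = 1, hence disc K = 221 and O_K = ℤ[(1+√221)/2].
997 ∤ 221, so 997 is unramified.
Compute (221/997) via Euler: 221^((997-1)/2) mod 997 = 996, so (221/997) = -1.
Legendre symbol -1 ⇒ 997 is inert.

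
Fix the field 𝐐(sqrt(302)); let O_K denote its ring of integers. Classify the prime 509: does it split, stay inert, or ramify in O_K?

p splits

d = 302 ≡ 2 (mod 4), so O_K = ℤ[√302] and disc(K) = 4d = 1208.
disc(K) = 1208 is not divisible by 509; 509 is unramified.
(302/509) = 302^254 mod 509 = 1, giving Legendre symbol 1.
(302/509) = 1, so 509 splits.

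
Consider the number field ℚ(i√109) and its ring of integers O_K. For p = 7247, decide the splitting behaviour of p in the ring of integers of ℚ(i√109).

split

d = -109 ≡ 3 (mod 4), so O_K = ℤ[√-109] and disc(K) = 4d = -436.
Since gcd(7247, -436) = 1 the prime 7247 does not ramify.
Compute (-109/7247) via Euler: 7138^((7247-1)/2) mod 7247 = 1, so (-109/7247) = 1.
(-109/7247) = 1, so 7247 splits.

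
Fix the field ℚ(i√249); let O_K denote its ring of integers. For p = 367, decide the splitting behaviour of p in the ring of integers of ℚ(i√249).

p splits

d = -249 ≡ 3 (mod 4), so O_K = ℤ[√-249] and disc(K) = 4d = -996.
367 ∤ -996, so 367 is unramified.
(-249/367) = 118^183 mod 367 = 1, giving Legendre symbol 1.
Legendre symbol 1 ⇒ 367 is split.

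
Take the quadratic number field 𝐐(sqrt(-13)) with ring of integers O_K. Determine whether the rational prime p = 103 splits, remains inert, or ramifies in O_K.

Since -13 ≢ 1 mod 4, the ring of integers is ℤ[√-13] with discriminant 4·(-13) = -52.
103 ∤ -52, so 103 is unramified.
Legendre symbol by Euler's criterion: (-13/103) ≡ (-13)^51 ≡ 102 (mod 103), i.e. (-13/103) = -1.
Legendre symbol -1 ⇒ 103 is inert.

inert — (103) stays prime in O_K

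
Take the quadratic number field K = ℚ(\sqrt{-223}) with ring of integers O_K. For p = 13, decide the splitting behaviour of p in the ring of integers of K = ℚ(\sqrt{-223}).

Since -223 ≡ 1 mod 4, the ring of integers is ℤ[(1+√-223)/2] with discriminant -223.
disc(K) = -223 is not divisible by 13; 13 is unramified.
Compute (-223/13) via Euler: 11^((13-1)/2) mod 13 = 12, so (-223/13) = -1.
d is a non-residue mod p, hence 13 remains inert in O_K.

inert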